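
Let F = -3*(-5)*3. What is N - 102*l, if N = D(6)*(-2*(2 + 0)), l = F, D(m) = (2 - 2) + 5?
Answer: -4610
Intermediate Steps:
D(m) = 5 (D(m) = 0 + 5 = 5)
F = 45 (F = 15*3 = 45)
l = 45
N = -20 (N = 5*(-2*(2 + 0)) = 5*(-2*2) = 5*(-4) = -20)
N - 102*l = -20 - 102*45 = -20 - 4590 = -4610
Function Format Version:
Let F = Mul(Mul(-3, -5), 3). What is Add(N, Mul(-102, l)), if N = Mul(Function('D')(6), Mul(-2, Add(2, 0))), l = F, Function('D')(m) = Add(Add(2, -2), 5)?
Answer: -4610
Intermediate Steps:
Function('D')(m) = 5 (Function('D')(m) = Add(0, 5) = 5)
F = 45 (F = Mul(15, 3) = 45)
l = 45
N = -20 (N = Mul(5, Mul(-2, Add(2, 0))) = Mul(5, Mul(-2, 2)) = Mul(5, -4) = -20)
Add(N, Mul(-102, l)) = Add(-20, Mul(-102, 45)) = Add(-20, -4590) = -4610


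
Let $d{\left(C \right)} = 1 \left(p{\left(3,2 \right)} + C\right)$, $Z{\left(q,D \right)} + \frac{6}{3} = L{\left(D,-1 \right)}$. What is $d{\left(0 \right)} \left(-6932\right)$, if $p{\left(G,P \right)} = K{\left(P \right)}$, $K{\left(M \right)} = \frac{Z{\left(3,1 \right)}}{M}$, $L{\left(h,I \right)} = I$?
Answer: $10398$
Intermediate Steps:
$Z{\left(q,D \right)} = -3$ ($Z{\left(q,D \right)} = -2 - 1 = -3$)
$K{\left(M \right)} = - \frac{3}{M}$
$p{\left(G,P \right)} = - \frac{3}{P}$
$d{\left(C \right)} = - \frac{3}{2} + C$ ($d{\left(C \right)} = 1 \left(- \frac{3}{2} + C\right) = - \frac{3}{2} + C$)
$d{\left(0 \right)} \left(-6932\right) = \left(- \frac{3}{2} + 0\right) \left(-6932\right) = \left(- \frac{3}{2}\right) \left(-6932\right) = 10398$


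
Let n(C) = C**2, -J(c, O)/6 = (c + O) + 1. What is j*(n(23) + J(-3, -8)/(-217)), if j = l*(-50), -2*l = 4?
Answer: 11473300/217 ≈ 52872.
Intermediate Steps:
J(c, O) = -6 - 6*O - 6*c (J(c, O) = -6*((c + O) + 1) = -6*((O + c) + 1) = -6*(1 + O + c) = -6 - 6*O - 6*c)
l = -2 (l = -1/2*4 = -2)
j = 100 (j = -2*(-50) = 100)
j*(n(23) + J(-3, -8)/(-217)) = 100*(23**2 + (-6 - 6*(-8) - 6*(-3))/(-217)) = 100*(529 + (-6 + 48 + 18)*(-1/217)) = 100*(529 + 60*(-1/217)) = 100*(529 - 60/217) = 100*(114733/217) = 11473300/217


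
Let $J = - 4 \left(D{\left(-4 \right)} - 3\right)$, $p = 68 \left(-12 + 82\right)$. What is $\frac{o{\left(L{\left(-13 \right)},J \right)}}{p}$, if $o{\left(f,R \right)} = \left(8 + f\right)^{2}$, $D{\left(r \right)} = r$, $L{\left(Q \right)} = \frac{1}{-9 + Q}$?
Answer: $\frac{875}{65824} \approx 0.013293$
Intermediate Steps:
$p = 4760$ ($p = 68 \cdot 70 = 4760$)
$J = 28$ ($J = - 4 \left(-4 - 3\right) = \left(-4\right) \left(-7\right) = 28$)
$\frac{o{\left(L{\left(-13 \right)},J \right)}}{p} = \frac{\left(8 + \frac{1}{-9 - 13}\right)^{2}}{4760} = \left(8 + \frac{1}{-22}\right)^{2} \cdot \frac{1}{4760} = \left(8 - \frac{1}{22}\right)^{2} \cdot \frac{1}{4760} = \left(\frac{175}{22}\right)^{2} \cdot \frac{1}{4760} = \frac{30625}{484} \cdot \frac{1}{4760} = \frac{875}{65824}$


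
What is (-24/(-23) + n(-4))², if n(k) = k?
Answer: 4624/529 ≈ 8.7410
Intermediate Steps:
(-24/(-23) + n(-4))² = (-24/(-23) - 4)² = (-24*(-1/23) - 4)² = (24/23 - 4)² = (-68/23)² = 4624/529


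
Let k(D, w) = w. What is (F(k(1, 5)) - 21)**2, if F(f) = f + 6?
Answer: 100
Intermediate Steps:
F(f) = 6 + f
(F(k(1, 5)) - 21)**2 = ((6 + 5) - 21)**2 = (11 - 21)**2 = (-10)**2 = 100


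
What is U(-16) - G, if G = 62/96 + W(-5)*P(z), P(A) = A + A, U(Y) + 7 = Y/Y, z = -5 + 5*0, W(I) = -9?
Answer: -4639/48 ≈ -96.646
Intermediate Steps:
z = -5 (z = -5 + 0 = -5)
U(Y) = -6 (U(Y) = -7 + Y/Y = -7 + 1 = -6)
P(A) = 2*A
G = 4351/48 (G = 62/96 - 18*(-5) = 62*(1/96) - 9*(-10) = 31/48 + 90 = 4351/48 ≈ 90.646)
U(-16) - G = -6 - 1*4351/48 = -6 - 4351/48 = -4639/48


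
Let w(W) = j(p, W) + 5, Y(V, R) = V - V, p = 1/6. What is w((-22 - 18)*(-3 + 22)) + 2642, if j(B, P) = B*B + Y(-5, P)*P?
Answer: 95293/36 ≈ 2647.0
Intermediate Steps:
p = ⅙ ≈ 0.16667
Y(V, R) = 0
j(B, P) = B² (j(B, P) = B*B + 0*P = B² + 0 = B²)
w(W) = 181/36 (w(W) = (⅙)² + 5 = 1/36 + 5 = 181/36)
w((-22 - 18)*(-3 + 22)) + 2642 = 181/36 + 2642 = 95293/36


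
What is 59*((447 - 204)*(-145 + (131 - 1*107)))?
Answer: -1734777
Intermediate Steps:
59*((447 - 204)*(-145 + (131 - 1*107))) = 59*(243*(-145 + (131 - 107))) = 59*(243*(-145 + 24)) = 59*(243*(-121)) = 59*(-29403) = -1734777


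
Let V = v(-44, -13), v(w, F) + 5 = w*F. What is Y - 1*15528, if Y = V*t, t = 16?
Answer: -6456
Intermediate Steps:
v(w, F) = -5 + F*w (v(w, F) = -5 + w*F = -5 + F*w)
V = 567 (V = -5 - 13*(-44) = -5 + 572 = 567)
Y = 9072 (Y = 567*16 = 9072)
Y - 1*15528 = 9072 - 1*15528 = 9072 - 15528 = -6456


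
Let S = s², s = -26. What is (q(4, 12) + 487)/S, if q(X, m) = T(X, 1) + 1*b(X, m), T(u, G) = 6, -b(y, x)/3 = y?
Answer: 37/52 ≈ 0.71154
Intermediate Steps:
b(y, x) = -3*y
q(X, m) = 6 - 3*X (q(X, m) = 6 + 1*(-3*X) = 6 - 3*X)
S = 676 (S = (-26)² = 676)
(q(4, 12) + 487)/S = ((6 - 3*4) + 487)/676 = ((6 - 12) + 487)*(1/676) = (-6 + 487)*(1/676) = 481*(1/676) = 37/52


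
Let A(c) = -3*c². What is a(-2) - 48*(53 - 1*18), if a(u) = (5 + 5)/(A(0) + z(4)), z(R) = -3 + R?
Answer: -1670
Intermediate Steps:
a(u) = 10 (a(u) = (5 + 5)/(-3*0² + (-3 + 4)) = 10/(-3*0 + 1) = 10/(0 + 1) = 10/1 = 10*1 = 10)
a(-2) - 48*(53 - 1*18) = 10 - 48*(53 - 1*18) = 10 - 48*(53 - 18) = 10 - 48*35 = 10 - 1680 = -1670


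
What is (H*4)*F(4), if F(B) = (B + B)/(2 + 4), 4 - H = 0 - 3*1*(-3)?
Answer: -80/3 ≈ -26.667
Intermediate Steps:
H = -5 (H = 4 - (0 - 3*1*(-3)) = 4 - (0 - 3*(-3)) = 4 - (0 + 9) = 4 - 1*9 = 4 - 9 = -5)
F(B) = B/3 (F(B) = (2*B)/6 = (2*B)*(⅙) = B/3)
(H*4)*F(4) = (-5*4)*((⅓)*4) = -20*4/3 = -80/3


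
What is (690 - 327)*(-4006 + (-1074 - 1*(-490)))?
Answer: -1666170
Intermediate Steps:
(690 - 327)*(-4006 + (-1074 - 1*(-490))) = 363*(-4006 + (-1074 + 490)) = 363*(-4006 - 584) = 363*(-4590) = -1666170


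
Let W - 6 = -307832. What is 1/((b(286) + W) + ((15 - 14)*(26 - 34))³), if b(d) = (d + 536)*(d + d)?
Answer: 1/161846 ≈ 6.1787e-6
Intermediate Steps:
W = -307826 (W = 6 - 307832 = -307826)
b(d) = 2*d*(536 + d) (b(d) = (536 + d)*(2*d) = 2*d*(536 + d))
1/((b(286) + W) + ((15 - 14)*(26 - 34))³) = 1/((2*286*(536 + 286) - 307826) + ((15 - 14)*(26 - 34))³) = 1/((2*286*822 - 307826) + (1*(-8))³) = 1/((470184 - 307826) + (-8)³) = 1/(162358 - 512) = 1/161846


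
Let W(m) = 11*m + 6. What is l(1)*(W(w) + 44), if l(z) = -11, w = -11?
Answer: 781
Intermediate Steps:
W(m) = 6 + 11*m
l(1)*(W(w) + 44) = -11*((6 + 11*(-11)) + 44) = -11*((6 - 121) + 44) = -11*(-115 + 44) = -11*(-71) = 781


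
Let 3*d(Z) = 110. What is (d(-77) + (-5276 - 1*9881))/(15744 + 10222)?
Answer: -45361/77898 ≈ -0.58231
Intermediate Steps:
d(Z) = 110/3 (d(Z) = (⅓)*110 = 110/3)
(d(-77) + (-5276 - 1*9881))/(15744 + 10222) = (110/3 + (-5276 - 1*9881))/(15744 + 10222) = (110/3 + (-5276 - 9881))/25966 = (110/3 - 15157)*(1/25966) = -45361/3*1/25966 = -45361/77898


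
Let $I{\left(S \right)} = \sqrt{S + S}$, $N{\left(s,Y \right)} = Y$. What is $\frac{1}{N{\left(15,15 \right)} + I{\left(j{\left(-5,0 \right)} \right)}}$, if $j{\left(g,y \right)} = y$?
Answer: $\frac{1}{15} \approx 0.066667$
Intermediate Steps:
$I{\left(S \right)} = \sqrt{2} \sqrt{S}$ ($I{\left(S \right)} = \sqrt{2 S} = \sqrt{2} \sqrt{S}$)
$\frac{1}{N{\left(15,15 \right)} + I{\left(j{\left(-5,0 \right)} \right)}} = \frac{1}{15 + \sqrt{2} \sqrt{0}} = \frac{1}{15 + \sqrt{2} \cdot 0} = \frac{1}{15 + 0} = \frac{1}{15}$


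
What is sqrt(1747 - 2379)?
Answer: 2*I*sqrt(158) ≈ 25.14*I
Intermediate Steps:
sqrt(1747 - 2379) = sqrt(-632) = 2*I*sqrt(158)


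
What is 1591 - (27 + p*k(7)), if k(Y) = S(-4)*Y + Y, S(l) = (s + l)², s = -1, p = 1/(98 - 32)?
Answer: 51521/33 ≈ 1561.2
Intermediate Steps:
p = 1/66 ≈ 0.015152
S(l) = (-1 + l)²
k(Y) = 26*Y (k(Y) = (-1 - 4)²*Y + Y = (-5)²*Y + Y = 25*Y + Y = 26*Y)
1591 - (27 + p*k(7)) = 1591 - (27 + (26*7)/66) = 1591 - (27 + (1/66)*182) = 1591 - (27 + 91/33) = 1591 - 1*982/33 = 1591 - 982/33 = 51521/33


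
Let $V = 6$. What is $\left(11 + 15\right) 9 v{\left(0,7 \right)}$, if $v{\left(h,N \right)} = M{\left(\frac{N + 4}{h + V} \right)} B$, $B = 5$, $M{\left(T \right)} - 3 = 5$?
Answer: $9360$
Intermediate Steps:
$M{\left(T \right)} = 8$ ($M{\left(T \right)} = 3 + 5 = 8$)
$v{\left(h,N \right)} = 40$ ($v{\left(h,N \right)} = 8 \cdot 5 = 40$)
$\left(11 + 15\right) 9 v{\left(0,7 \right)} = \left(11 + 15\right) 9 \cdot 40 = 26 \cdot 9 \cdot 40 = 234 \cdot 40 = 9360$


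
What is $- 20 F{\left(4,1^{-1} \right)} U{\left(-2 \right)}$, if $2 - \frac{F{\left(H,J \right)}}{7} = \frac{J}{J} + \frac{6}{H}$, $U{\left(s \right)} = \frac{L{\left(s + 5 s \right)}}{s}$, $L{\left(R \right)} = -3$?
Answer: $105$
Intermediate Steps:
$U{\left(s \right)} = - \frac{3}{s}$
$F{\left(H,J \right)} = 7 - \frac{42}{H}$ ($F{\left(H,J \right)} = 14 - 7 \left(\frac{J}{J} + \frac{6}{H}\right) = 14 - 7 \left(1 + \frac{6}{H}\right) = 14 - \left(7 + \frac{42}{H}\right) = 7 - \frac{42}{H}$)
$- 20 F{\left(4,1^{-1} \right)} U{\left(-2 \right)} = - 20 \left(7 - \frac{42}{4}\right) \left(- \frac{3}{-2}\right) = - 20 \left(7 - \frac{21}{2}\right) \left(\left(-3\right) \left(- \frac{1}{2}\right)\right) = - 20 \left(7 - \frac{21}{2}\right) \frac{3}{2} = \left(-20\right) \left(- \frac{7}{2}\right) \frac{3}{2} = 70 \cdot \frac{3}{2} = 105$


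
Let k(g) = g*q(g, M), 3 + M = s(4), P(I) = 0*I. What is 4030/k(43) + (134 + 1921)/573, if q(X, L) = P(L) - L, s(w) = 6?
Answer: -681365/24639 ≈ -27.654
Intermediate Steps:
P(I) = 0
M = 3 (M = -3 + 6 = 3)
q(X, L) = -L (q(X, L) = 0 - L = -L)
k(g) = -3*g (k(g) = g*(-1*3) = g*(-3) = -3*g)
4030/k(43) + (134 + 1921)/573 = 4030/((-3*43)) + (134 + 1921)/573 = 4030/(-129) + 2055*(1/573) = 4030*(-1/129) + 685/191 = -4030/129 + 685/191 = -681365/24639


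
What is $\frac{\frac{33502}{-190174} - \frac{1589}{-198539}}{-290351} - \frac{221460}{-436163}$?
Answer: $\frac{1213908892298666030778}{2390777297278110950209} \approx 0.50775$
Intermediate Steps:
$\frac{\frac{33502}{-190174} - \frac{1589}{-198539}}{-290351} - \frac{221460}{-436163} = \left(33502 \left(- \frac{1}{190174}\right) - - \frac{1589}{198539}\right) \left(- \frac{1}{290351}\right) - - \frac{221460}{436163} = \left(- \frac{16751}{95087} + \frac{1589}{198539}\right) \left(- \frac{1}{290351}\right) + \frac{221460}{436163} = \left(- \frac{3174633546}{18878477893}\right) \left(- \frac{1}{290351}\right) + \frac{221460}{436163} = \frac{3174633546}{5481384934710443} + \frac{221460}{436163} = \frac{1213908892298666030778}{2390777297278110950209}$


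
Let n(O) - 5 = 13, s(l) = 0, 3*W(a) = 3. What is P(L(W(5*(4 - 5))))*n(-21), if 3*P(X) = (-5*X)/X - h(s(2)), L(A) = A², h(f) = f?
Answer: -30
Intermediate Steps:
W(a) = 1 (W(a) = (⅓)*3 = 1)
n(O) = 18 (n(O) = 5 + 13 = 18)
P(X) = -5/3 (P(X) = ((-5*X)/X - 1*0)/3 = (-5 + 0)/3 = (⅓)*(-5) = -5/3)
P(L(W(5*(4 - 5))))*n(-21) = -5/3*18 = -30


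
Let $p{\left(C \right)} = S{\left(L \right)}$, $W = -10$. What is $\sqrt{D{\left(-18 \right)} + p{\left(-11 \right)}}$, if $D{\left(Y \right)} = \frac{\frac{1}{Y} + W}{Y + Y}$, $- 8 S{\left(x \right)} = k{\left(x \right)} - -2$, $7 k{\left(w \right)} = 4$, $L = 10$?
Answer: $\frac{i \sqrt{2674}}{252} \approx 0.2052 i$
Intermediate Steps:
$k{\left(w \right)} = \frac{4}{7}$ ($k{\left(w \right)} = \frac{1}{7} \cdot 4 = \frac{4}{7}$)
$S{\left(x \right)} = - \frac{9}{28}$ ($S{\left(x \right)} = - \frac{\frac{4}{7} - -2}{8} = - \frac{\frac{4}{7} + 2}{8} = \left(- \frac{1}{8}\right) \frac{18}{7} = - \frac{9}{28}$)
$p{\left(C \right)} = - \frac{9}{28}$
$D{\left(Y \right)} = \frac{-10 + \frac{1}{Y}}{2 Y}$ ($D{\left(Y \right)} = \frac{\frac{1}{Y} - 10}{Y + Y} = \frac{-10 + \frac{1}{Y}}{2 Y}$)
$\sqrt{D{\left(-18 \right)} + p{\left(-11 \right)}} = \sqrt{\frac{1 - -180}{2 \cdot 324} - \frac{9}{28}} = \sqrt{\frac{1}{2} \cdot \frac{1}{324} \left(1 + 180\right) - \frac{9}{28}} = \sqrt{\frac{1}{2} \cdot \frac{1}{324} \cdot 181 - \frac{9}{28}} = \sqrt{\frac{181}{648} - \frac{9}{28}} = \sqrt{- \frac{191}{4536}} = \frac{i \sqrt{2674}}{252}$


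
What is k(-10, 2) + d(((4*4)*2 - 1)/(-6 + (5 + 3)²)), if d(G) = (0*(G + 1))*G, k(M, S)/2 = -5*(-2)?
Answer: 20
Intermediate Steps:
k(M, S) = 20 (k(M, S) = 2*(-5*(-2)) = 2*10 = 20)
d(G) = 0 (d(G) = (0*(1 + G))*G = 0*G = 0)
k(-10, 2) + d(((4*4)*2 - 1)/(-6 + (5 + 3)²)) = 20 + 0 = 20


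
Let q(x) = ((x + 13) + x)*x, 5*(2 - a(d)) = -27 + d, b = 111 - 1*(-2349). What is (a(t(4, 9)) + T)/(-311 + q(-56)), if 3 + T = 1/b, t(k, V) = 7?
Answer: 7381/12873180 ≈ 0.00057336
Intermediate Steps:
b = 2460 (b = 111 + 2349 = 2460)
a(d) = 37/5 - d/5 (a(d) = 2 - (-27 + d)/5 = 2 + (27/5 - d/5) = 37/5 - d/5)
T = -7379/2460 (T = -3 + 1/2460 = -7379/2460 ≈ -2.9996)
q(x) = x*(13 + 2*x) (q(x) = ((13 + x) + x)*x = (13 + 2*x)*x = x*(13 + 2*x))
(a(t(4, 9)) + T)/(-311 + q(-56)) = ((37/5 - ⅕*7) - 7379/2460)/(-311 - 56*(13 + 2*(-56))) = ((37/5 - 7/5) - 7379/2460)/(-311 - 56*(13 - 112)) = (6 - 7379/2460)/(-311 - 56*(-99)) = 7381/(2460*(-311 + 5544)) = (7381/2460)/5233 = (7381/2460)*(1/5233) = 7381/12873180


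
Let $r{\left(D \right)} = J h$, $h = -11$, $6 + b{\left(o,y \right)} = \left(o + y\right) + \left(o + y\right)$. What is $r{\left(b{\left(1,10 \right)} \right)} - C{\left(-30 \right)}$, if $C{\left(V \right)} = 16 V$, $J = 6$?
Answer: $414$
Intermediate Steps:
$b{\left(o,y \right)} = -6 + 2 o + 2 y$ ($b{\left(o,y \right)} = -6 + \left(\left(o + y\right) + \left(o + y\right)\right) = -6 + \left(2 o + 2 y\right) = -6 + 2 o + 2 y$)
$r{\left(D \right)} = -66$ ($r{\left(D \right)} = 6 \left(-11\right) = -66$)
$r{\left(b{\left(1,10 \right)} \right)} - C{\left(-30 \right)} = -66 - 16 \left(-30\right) = -66 - -480 = -66 + 480 = 414$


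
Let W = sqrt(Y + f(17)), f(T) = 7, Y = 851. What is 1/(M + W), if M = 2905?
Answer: 2905/8438167 - sqrt(858)/8438167 ≈ 0.00034080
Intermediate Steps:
W = sqrt(858) (W = sqrt(851 + 7) = sqrt(858) ≈ 29.292)
1/(M + W) = 1/(2905 + sqrt(858))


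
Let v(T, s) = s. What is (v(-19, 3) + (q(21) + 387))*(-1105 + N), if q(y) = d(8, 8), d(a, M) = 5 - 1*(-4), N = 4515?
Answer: 1360590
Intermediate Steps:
d(a, M) = 9 (d(a, M) = 5 + 4 = 9)
q(y) = 9
(v(-19, 3) + (q(21) + 387))*(-1105 + N) = (3 + (9 + 387))*(-1105 + 4515) = (3 + 396)*3410 = 399*3410 = 1360590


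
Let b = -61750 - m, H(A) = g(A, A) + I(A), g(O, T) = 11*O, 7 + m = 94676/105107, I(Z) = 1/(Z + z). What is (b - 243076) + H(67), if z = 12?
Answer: -2524937969443/8303453 ≈ -3.0408e+5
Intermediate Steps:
I(Z) = 1/(12 + Z) (I(Z) = 1/(Z + 12) = 1/(12 + Z))
m = -641073/105107 (m = -7 + 94676/105107 = -641073/105107 ≈ -6.0992)
H(A) = 1/(12 + A) + 11*A (H(A) = 11*A + 1/(12 + A) = 1/(12 + A) + 11*A)
b = -6489716177/105107 (b = -61750 - 1*(-641073/105107) = -61750 + 641073/105107 = -6489716177/105107 ≈ -61744.)
(b - 243076) + H(67) = (-6489716177/105107 - 243076) + (1 + 11*67*(12 + 67))/(12 + 67) = -32038705309/105107 + (1 + 11*67*79)/79 = -32038705309/105107 + (1 + 58223)/79 = -32038705309/105107 + (1/79)*58224 = -32038705309/105107 + 58224/79 = -2524937969443/8303453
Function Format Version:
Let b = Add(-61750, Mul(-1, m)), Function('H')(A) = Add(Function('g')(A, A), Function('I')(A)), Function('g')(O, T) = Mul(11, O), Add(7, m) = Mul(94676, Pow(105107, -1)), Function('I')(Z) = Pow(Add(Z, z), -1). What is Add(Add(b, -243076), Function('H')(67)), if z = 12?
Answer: Rational(-2524937969443, 8303453) ≈ -3.0408e+5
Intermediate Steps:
Function('I')(Z) = Pow(Add(12, Z), -1) (Function('I')(Z) = Pow(Add(Z, 12), -1) = Pow(Add(12, Z), -1))
m = Rational(-641073, 105107) (m = Add(-7, Mul(94676, Pow(105107, -1))) = Add(-7, Mul(94676, Rational(1, 105107))) = Add(-7, Rational(94676, 105107)) = Rational(-641073, 105107) ≈ -6.0992)
Function('H')(A) = Add(Pow(Add(12, A), -1), Mul(11, A)) (Function('H')(A) = Add(Mul(11, A), Pow(Add(12, A), -1)) = Add(Pow(Add(12, A), -1), Mul(11, A)))
b = Rational(-6489716177, 105107) (b = Add(-61750, Mul(-1, Rational(-641073, 105107))) = Add(-61750, Rational(641073, 105107)) = Rational(-6489716177, 105107) ≈ -61744.)
Add(Add(b, -243076), Function('H')(67)) = Add(Add(Rational(-6489716177, 105107), -243076), Mul(Pow(Add(12, 67), -1), Add(1, Mul(11, 67, Add(12, 67))))) = Add(Rational(-32038705309, 105107), Mul(Pow(79, -1), Add(1, Mul(11, 67, 79)))) = Add(Rational(-32038705309, 105107), Mul(Rational(1, 79), Add(1, 58223))) = Add(Rational(-32038705309, 105107), Mul(Rational(1, 79), 58224)) = Add(Rational(-32038705309, 105107), Rational(58224, 79)) = Rational(-2524937969443, 8303453)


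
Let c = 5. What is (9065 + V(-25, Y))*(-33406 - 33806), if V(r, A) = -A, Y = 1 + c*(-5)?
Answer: -610889868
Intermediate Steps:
Y = -24 (Y = 1 + 5*(-5) = 1 - 25 = -24)
(9065 + V(-25, Y))*(-33406 - 33806) = (9065 - 1*(-24))*(-33406 - 33806) = (9065 + 24)*(-67212) = 9089*(-67212) = -610889868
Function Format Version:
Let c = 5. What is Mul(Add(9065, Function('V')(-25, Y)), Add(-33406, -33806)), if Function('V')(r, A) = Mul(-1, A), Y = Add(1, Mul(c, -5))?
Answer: -610889868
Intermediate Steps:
Y = -24 (Y = Add(1, Mul(5, -5)) = Add(1, -25) = -24)
Mul(Add(9065, Function('V')(-25, Y)), Add(-33406, -33806)) = Mul(Add(9065, Mul(-1, -24)), Add(-33406, -33806)) = Mul(Add(9065, 24), -67212) = Mul(9089, -67212) = -610889868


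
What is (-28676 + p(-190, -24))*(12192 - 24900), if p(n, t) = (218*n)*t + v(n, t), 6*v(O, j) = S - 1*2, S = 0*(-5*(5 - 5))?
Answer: -12268349796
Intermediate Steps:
S = 0 (S = 0*(-5*0) = 0*0 = 0)
v(O, j) = -1/3 (v(O, j) = (0 - 1*2)/6 = (0 - 2)/6 = (1/6)*(-2) = -1/3)
p(n, t) = -1/3 + 218*n*t (p(n, t) = (218*n)*t - 1/3 = 218*n*t - 1/3 = -1/3 + 218*n*t)
(-28676 + p(-190, -24))*(12192 - 24900) = (-28676 + (-1/3 + 218*(-190)*(-24)))*(12192 - 24900) = (-28676 + (-1/3 + 994080))*(-12708) = (-28676 + 2982239/3)*(-12708) = (2896211/3)*(-12708) = -12268349796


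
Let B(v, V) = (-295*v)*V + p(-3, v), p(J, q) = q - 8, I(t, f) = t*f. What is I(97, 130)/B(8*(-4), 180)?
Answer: 1261/169916 ≈ 0.0074213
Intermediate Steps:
I(t, f) = f*t
p(J, q) = -8 + q
B(v, V) = -8 + v - 295*V*v (B(v, V) = (-295*v)*V + (-8 + v) = -295*V*v + (-8 + v) = -8 + v - 295*V*v)
I(97, 130)/B(8*(-4), 180) = (130*97)/(-8 + 8*(-4) - 295*180*8*(-4)) = 12610/(-8 - 32 - 295*180*(-32)) = 12610/(-8 - 32 + 1699200) = 12610/1699160 = 12610*(1/1699160) = 1261/169916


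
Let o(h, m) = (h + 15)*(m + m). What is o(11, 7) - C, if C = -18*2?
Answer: 400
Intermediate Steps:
C = -36
o(h, m) = 2*m*(15 + h) (o(h, m) = (15 + h)*(2*m) = 2*m*(15 + h))
o(11, 7) - C = 2*7*(15 + 11) - 1*(-36) = 2*7*26 + 36 = 364 + 36 = 400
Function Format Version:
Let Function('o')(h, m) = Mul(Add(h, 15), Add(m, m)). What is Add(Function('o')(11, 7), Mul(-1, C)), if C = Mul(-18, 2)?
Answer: 400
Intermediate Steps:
C = -36
Function('o')(h, m) = Mul(2, m, Add(15, h)) (Function('o')(h, m) = Mul(Add(15, h), Mul(2, m)) = Mul(2, m, Add(15, h)))
Add(Function('o')(11, 7), Mul(-1, C)) = Add(Mul(2, 7, Add(15, 11)), Mul(-1, -36)) = Add(Mul(2, 7, 26), 36) = Add(364, 36) = 400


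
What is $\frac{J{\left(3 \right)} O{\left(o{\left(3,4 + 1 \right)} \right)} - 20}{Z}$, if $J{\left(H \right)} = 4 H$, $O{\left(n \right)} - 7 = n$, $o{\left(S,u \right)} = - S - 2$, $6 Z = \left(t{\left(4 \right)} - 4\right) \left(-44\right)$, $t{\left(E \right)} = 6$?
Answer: $- \frac{3}{11} \approx -0.27273$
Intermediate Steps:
$Z = - \frac{44}{3}$ ($Z = \frac{\left(6 - 4\right) \left(-44\right)}{6} = \frac{2 \left(-44\right)}{6} = \frac{1}{6} \left(-88\right) = - \frac{44}{3} \approx -14.667$)
$o{\left(S,u \right)} = -2 - S$
$O{\left(n \right)} = 7 + n$
$\frac{J{\left(3 \right)} O{\left(o{\left(3,4 + 1 \right)} \right)} - 20}{Z} = \frac{4 \cdot 3 \left(7 - 5\right) - 20}{- \frac{44}{3}} = \left(12 \left(7 - 5\right) - 20\right) \left(- \frac{3}{44}\right) = \left(12 \cdot 2 - 20\right) \left(- \frac{3}{44}\right) = \left(24 - 20\right) \left(- \frac{3}{44}\right) = 4 \left(- \frac{3}{44}\right) = - \frac{3}{11}$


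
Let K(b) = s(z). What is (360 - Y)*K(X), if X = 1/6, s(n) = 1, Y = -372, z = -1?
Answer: 732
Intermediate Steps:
X = ⅙ ≈ 0.16667
K(b) = 1
(360 - Y)*K(X) = (360 - 1*(-372))*1 = (360 + 372)*1 = 732*1 = 732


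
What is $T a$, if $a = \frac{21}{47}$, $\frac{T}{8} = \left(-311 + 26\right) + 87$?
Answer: $- \frac{33264}{47} \approx -707.74$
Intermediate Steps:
$T = -1584$ ($T = 8 \left(\left(-311 + 26\right) + 87\right) = 8 \left(-285 + 87\right) = 8 \left(-198\right) = -1584$)
$a = \frac{21}{47}$ ($a = 21 \cdot \frac{1}{47} = \frac{21}{47} \approx 0.44681$)
$T a = \left(-1584\right) \frac{21}{47} = - \frac{33264}{47}$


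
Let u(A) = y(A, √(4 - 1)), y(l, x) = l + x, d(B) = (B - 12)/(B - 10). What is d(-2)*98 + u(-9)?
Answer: 316/3 + √3 ≈ 107.07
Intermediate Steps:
d(B) = (-12 + B)/(-10 + B)
u(A) = A + √3 (u(A) = A + √(4 - 1) = A + √3)
d(-2)*98 + u(-9) = ((-12 - 2)/(-10 - 2))*98 + (-9 + √3) = (-14/(-12))*98 + (-9 + √3) = -1/12*(-14)*98 + (-9 + √3) = (7/6)*98 + (-9 + √3) = 343/3 + (-9 + √3) = 316/3 + √3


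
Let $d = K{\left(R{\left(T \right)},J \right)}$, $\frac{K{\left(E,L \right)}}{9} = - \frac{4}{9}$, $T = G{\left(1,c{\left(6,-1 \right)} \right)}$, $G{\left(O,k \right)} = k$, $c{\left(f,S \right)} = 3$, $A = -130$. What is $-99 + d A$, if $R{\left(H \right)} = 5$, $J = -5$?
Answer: $421$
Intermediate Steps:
$T = 3$
$K{\left(E,L \right)} = -4$ ($K{\left(E,L \right)} = 9 \left(- \frac{4}{9}\right) = -4$)
$d = -4$
$-99 + d A = -99 - -520 = -99 + 520 = 421$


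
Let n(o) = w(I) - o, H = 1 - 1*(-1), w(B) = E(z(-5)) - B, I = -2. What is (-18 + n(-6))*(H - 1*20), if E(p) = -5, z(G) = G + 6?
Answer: 270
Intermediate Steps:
z(G) = 6 + G
w(B) = -5 - B
H = 2 (H = 1 + 1 = 2)
n(o) = -3 - o (n(o) = (-5 - 1*(-2)) - o = (-5 + 2) - o = -3 - o)
(-18 + n(-6))*(H - 1*20) = (-18 + (-3 - 1*(-6)))*(2 - 1*20) = (-18 + (-3 + 6))*(2 - 20) = (-18 + 3)*(-18) = -15*(-18) = 270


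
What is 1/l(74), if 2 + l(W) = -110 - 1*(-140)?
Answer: 1/28 ≈ 0.035714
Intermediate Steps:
l(W) = 28 (l(W) = -2 + (-110 - 1*(-140)) = -2 + (-110 + 140) = -2 + 30 = 28)
1/l(74) = 1/28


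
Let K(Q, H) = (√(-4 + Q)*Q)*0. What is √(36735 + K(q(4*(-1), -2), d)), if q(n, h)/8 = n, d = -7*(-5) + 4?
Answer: √36735 ≈ 191.66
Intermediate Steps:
d = 39 (d = 35 + 4 = 39)
q(n, h) = 8*n
K(Q, H) = 0 (K(Q, H) = (Q*√(-4 + Q))*0 = 0)
√(36735 + K(q(4*(-1), -2), d)) = √(36735 + 0) = √36735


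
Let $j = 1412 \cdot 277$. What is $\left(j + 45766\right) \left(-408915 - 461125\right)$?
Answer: $-380111775600$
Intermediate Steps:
$j = 391124$
$\left(j + 45766\right) \left(-408915 - 461125\right) = \left(391124 + 45766\right) \left(-408915 - 461125\right) = 436890 \left(-870040\right) = -380111775600$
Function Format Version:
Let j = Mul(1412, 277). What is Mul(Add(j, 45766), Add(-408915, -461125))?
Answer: -380111775600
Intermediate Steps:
j = 391124
Mul(Add(j, 45766), Add(-408915, -461125)) = Mul(Add(391124, 45766), Add(-408915, -461125)) = Mul(436890, -870040) = -380111775600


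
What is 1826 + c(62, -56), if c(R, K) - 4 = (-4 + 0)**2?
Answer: 1846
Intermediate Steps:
c(R, K) = 20 (c(R, K) = 4 + (-4 + 0)**2 = 4 + (-4)**2 = 4 + 16 = 20)
1826 + c(62, -56) = 1826 + 20 = 1846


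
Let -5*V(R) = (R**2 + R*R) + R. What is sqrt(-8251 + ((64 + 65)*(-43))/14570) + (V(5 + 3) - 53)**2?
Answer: 160801/25 + I*sqrt(1751643529690)/14570 ≈ 6432.0 + 90.837*I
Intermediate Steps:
V(R) = -2*R**2/5 - R/5 (V(R) = -((R**2 + R*R) + R)/5 = -((R**2 + R**2) + R)/5 = -(2*R**2 + R)/5 = -(R + 2*R**2)/5 = -2*R**2/5 - R/5)
sqrt(-8251 + ((64 + 65)*(-43))/14570) + (V(5 + 3) - 53)**2 = sqrt(-8251 + ((64 + 65)*(-43))/14570) + (-(5 + 3)*(1 + 2*(5 + 3))/5 - 53)**2 = sqrt(-8251 + (129*(-43))*(1/14570)) + (-1/5*8*(1 + 2*8) - 53)**2 = sqrt(-8251 - 5547*1/14570) + (-1/5*8*(1 + 16) - 53)**2 = sqrt(-8251 - 5547/14570) + (-1/5*8*17 - 53)**2 = sqrt(-120222617/14570) + (-136/5 - 53)**2 = I*sqrt(1751643529690)/14570 + (-401/5)**2 = I*sqrt(1751643529690)/14570 + 160801/25 = 160801/25 + I*sqrt(1751643529690)/14570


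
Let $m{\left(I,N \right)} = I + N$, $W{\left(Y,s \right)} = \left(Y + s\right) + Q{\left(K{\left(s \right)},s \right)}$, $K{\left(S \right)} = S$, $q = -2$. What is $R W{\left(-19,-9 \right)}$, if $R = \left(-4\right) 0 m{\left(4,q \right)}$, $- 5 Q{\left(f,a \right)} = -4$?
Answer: $0$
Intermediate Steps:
$Q{\left(f,a \right)} = \frac{4}{5}$ ($Q{\left(f,a \right)} = \left(- \frac{1}{5}\right) \left(-4\right) = \frac{4}{5}$)
$W{\left(Y,s \right)} = \frac{4}{5} + Y + s$ ($W{\left(Y,s \right)} = \left(Y + s\right) + \frac{4}{5} = \frac{4}{5} + Y + s$)
$R = 0$ ($R = \left(-4\right) 0 \left(4 - 2\right) = 0 \cdot 2 = 0$)
$R W{\left(-19,-9 \right)} = 0 \left(\frac{4}{5} - 19 - 9\right) = 0 \left(- \frac{136}{5}\right) = 0$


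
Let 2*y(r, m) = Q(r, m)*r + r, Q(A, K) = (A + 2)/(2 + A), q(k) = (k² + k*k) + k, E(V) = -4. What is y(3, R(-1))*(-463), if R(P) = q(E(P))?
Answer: -1389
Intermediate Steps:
q(k) = k + 2*k² (q(k) = (k² + k²) + k = 2*k² + k = k + 2*k²)
Q(A, K) = 1 (Q(A, K) = (2 + A)/(2 + A) = 1)
R(P) = 28 (R(P) = -4*(1 + 2*(-4)) = -4*(1 - 8) = -4*(-7) = 28)
y(r, m) = r (y(r, m) = (1*r + r)/2 = (r + r)/2 = (2*r)/2 = r)
y(3, R(-1))*(-463) = 3*(-463) = -1389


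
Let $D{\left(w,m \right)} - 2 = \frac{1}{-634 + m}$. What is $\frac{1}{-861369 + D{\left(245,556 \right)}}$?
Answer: $- \frac{78}{67186627} \approx -1.1609 \cdot 10^{-6}$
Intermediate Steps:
$D{\left(w,m \right)} = 2 + \frac{1}{-634 + m}$
$\frac{1}{-861369 + D{\left(245,556 \right)}} = \frac{1}{-861369 + \frac{-1267 + 2 \cdot 556}{-634 + 556}} = \frac{1}{-861369 + \frac{-1267 + 1112}{-78}} = \frac{1}{-861369 - - \frac{155}{78}} = \frac{1}{-861369 + \frac{155}{78}} = \frac{1}{- \frac{67186627}{78}} = - \frac{78}{67186627}$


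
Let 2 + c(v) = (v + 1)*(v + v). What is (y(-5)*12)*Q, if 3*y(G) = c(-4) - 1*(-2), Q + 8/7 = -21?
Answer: -14880/7 ≈ -2125.7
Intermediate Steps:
Q = -155/7 (Q = -8/7 - 21 = -155/7 ≈ -22.143)
c(v) = -2 + 2*v*(1 + v) (c(v) = -2 + (v + 1)*(v + v) = -2 + (1 + v)*(2*v) = -2 + 2*v*(1 + v))
y(G) = 8 (y(G) = ((-2 + 2*(-4) + 2*(-4)**2) - 1*(-2))/3 = ((-2 - 8 + 2*16) + 2)/3 = ((-2 - 8 + 32) + 2)/3 = (22 + 2)/3 = (1/3)*24 = 8)
(y(-5)*12)*Q = (8*12)*(-155/7) = 96*(-155/7) = -14880/7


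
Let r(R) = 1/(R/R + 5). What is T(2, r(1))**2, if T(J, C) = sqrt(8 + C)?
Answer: 49/6 ≈ 8.1667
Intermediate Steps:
r(R) = 1/6 (r(R) = 1/(1 + 5) = 1/6)
T(2, r(1))**2 = (sqrt(8 + 1/6))**2 = (sqrt(49/6))**2 = (7*sqrt(6)/6)**2 = 49/6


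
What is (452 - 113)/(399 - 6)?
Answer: 113/131 ≈ 0.86260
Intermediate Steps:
(452 - 113)/(399 - 6) = 339/393 = 339*(1/393) = 113/131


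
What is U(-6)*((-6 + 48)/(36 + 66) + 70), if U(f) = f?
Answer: -7182/17 ≈ -422.47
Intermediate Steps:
U(-6)*((-6 + 48)/(36 + 66) + 70) = -6*((-6 + 48)/(36 + 66) + 70) = -6*(42/102 + 70) = -6*(42*(1/102) + 70) = -6*(7/17 + 70) = -6*1197/17 = -7182/17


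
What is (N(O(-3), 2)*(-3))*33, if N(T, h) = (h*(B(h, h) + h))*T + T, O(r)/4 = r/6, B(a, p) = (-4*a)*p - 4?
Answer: -6930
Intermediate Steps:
B(a, p) = -4 - 4*a*p (B(a, p) = -4*a*p - 4 = -4 - 4*a*p)
O(r) = 2*r/3 (O(r) = 4*(r/6) = 2*r/3)
N(T, h) = T + T*h*(-4 + h - 4*h²) (N(T, h) = (h*((-4 - 4*h*h) + h))*T + T = (h*((-4 - 4*h²) + h))*T + T = (h*(-4 + h - 4*h²))*T + T = T*h*(-4 + h - 4*h²) + T = T + T*h*(-4 + h - 4*h²))
(N(O(-3), 2)*(-3))*33 = ((((⅔)*(-3))*(1 + 2² - 4*2*(1 + 2²)))*(-3))*33 = (-2*(1 + 4 - 4*2*(1 + 4))*(-3))*33 = (-2*(1 + 4 - 4*2*5)*(-3))*33 = (-2*(1 + 4 - 40)*(-3))*33 = (-2*(-35)*(-3))*33 = (70*(-3))*33 = -210*33 = -6930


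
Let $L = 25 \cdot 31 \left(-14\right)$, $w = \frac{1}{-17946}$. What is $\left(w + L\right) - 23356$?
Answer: $- \frac{613860877}{17946} \approx -34206.0$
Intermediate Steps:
$w = - \frac{1}{17946} \approx -5.5723 \cdot 10^{-5}$
$L = -10850$ ($L = 775 \left(-14\right) = -10850$)
$\left(w + L\right) - 23356 = \left(- \frac{1}{17946} - 10850\right) - 23356 = - \frac{194714101}{17946} - 23356 = - \frac{613860877}{17946}$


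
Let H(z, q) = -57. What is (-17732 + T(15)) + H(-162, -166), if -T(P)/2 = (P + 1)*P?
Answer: -18269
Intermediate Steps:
T(P) = -2*P*(1 + P) (T(P) = -2*(P + 1)*P = -2*(1 + P)*P = -2*P*(1 + P))
(-17732 + T(15)) + H(-162, -166) = (-17732 - 2*15*(1 + 15)) - 57 = (-17732 - 2*15*16) - 57 = (-17732 - 480) - 57 = -18212 - 57 = -18269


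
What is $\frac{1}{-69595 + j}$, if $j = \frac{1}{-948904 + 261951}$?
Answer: $- \frac{686953}{47808494036} \approx -1.4369 \cdot 10^{-5}$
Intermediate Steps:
$j = - \frac{1}{686953}$ ($j = \frac{1}{-686953} = - \frac{1}{686953} \approx -1.4557 \cdot 10^{-6}$)
$\frac{1}{-69595 + j} = \frac{1}{-69595 - \frac{1}{686953}} = \frac{1}{- \frac{47808494036}{686953}} = - \frac{686953}{47808494036}$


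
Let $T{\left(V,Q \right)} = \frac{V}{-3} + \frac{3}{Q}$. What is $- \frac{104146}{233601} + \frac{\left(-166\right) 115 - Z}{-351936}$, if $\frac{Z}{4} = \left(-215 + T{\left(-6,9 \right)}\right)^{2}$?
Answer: $\frac{15100664947}{123318902304} \approx 0.12245$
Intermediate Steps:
$T{\left(V,Q \right)} = \frac{3}{Q} - \frac{V}{3}$ ($T{\left(V,Q \right)} = V \left(- \frac{1}{3}\right) + \frac{3}{Q} = - \frac{V}{3} + \frac{3}{Q} = \frac{3}{Q} - \frac{V}{3}$)
$Z = \frac{1628176}{9}$ ($Z = 4 \left(-215 + \left(\frac{3}{9} - -2\right)\right)^{2} = 4 \left(-215 + \left(3 \cdot \frac{1}{9} + 2\right)\right)^{2} = 4 \left(-215 + \left(\frac{1}{3} + 2\right)\right)^{2} = 4 \left(-215 + \frac{7}{3}\right)^{2} = 4 \left(- \frac{638}{3}\right)^{2} = 4 \cdot \frac{407044}{9} = \frac{1628176}{9} \approx 1.8091 \cdot 10^{5}$)
$- \frac{104146}{233601} + \frac{\left(-166\right) 115 - Z}{-351936} = - \frac{104146}{233601} + \frac{\left(-166\right) 115 - \frac{1628176}{9}}{-351936} = \left(-104146\right) \frac{1}{233601} + \left(-19090 - \frac{1628176}{9}\right) \left(- \frac{1}{351936}\right) = - \frac{104146}{233601} - - \frac{899993}{1583712} = - \frac{104146}{233601} + \frac{899993}{1583712} = \frac{15100664947}{123318902304}$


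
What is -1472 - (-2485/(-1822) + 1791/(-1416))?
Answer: -632990817/429992 ≈ -1472.1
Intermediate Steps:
-1472 - (-2485/(-1822) + 1791/(-1416)) = -1472 - (-2485*(-1/1822) + 1791*(-1/1416)) = -1472 - (2485/1822 - 597/472) = -1472 - 1*42593/429992 = -1472 - 42593/429992 = -632990817/429992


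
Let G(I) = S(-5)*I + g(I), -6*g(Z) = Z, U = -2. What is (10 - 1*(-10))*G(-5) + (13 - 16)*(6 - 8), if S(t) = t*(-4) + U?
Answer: -5332/3 ≈ -1777.3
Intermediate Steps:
S(t) = -2 - 4*t (S(t) = t*(-4) - 2 = -4*t - 2 = -2 - 4*t)
g(Z) = -Z/6
G(I) = 107*I/6 (G(I) = (-2 - 4*(-5))*I - I/6 = (-2 + 20)*I - I/6 = 18*I - I/6 = 107*I/6)
(10 - 1*(-10))*G(-5) + (13 - 16)*(6 - 8) = (10 - 1*(-10))*((107/6)*(-5)) + (13 - 16)*(6 - 8) = (10 + 10)*(-535/6) - 3*(-2) = 20*(-535/6) + 6 = -5350/3 + 6 = -5332/3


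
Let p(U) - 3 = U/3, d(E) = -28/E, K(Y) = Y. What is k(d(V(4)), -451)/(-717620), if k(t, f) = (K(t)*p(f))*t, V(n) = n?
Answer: 10829/1076430 ≈ 0.010060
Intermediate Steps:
p(U) = 3 + U/3
k(t, f) = t**2*(3 + f/3) (k(t, f) = (t*(3 + f/3))*t = t**2*(3 + f/3))
k(d(V(4)), -451)/(-717620) = ((-28/4)**2*(9 - 451)/3)/(-717620) = ((1/3)*(-28*1/4)**2*(-442))*(-1/717620) = ((1/3)*(-7)**2*(-442))*(-1/717620) = ((1/3)*49*(-442))*(-1/717620) = -21658/3*(-1/717620) = 10829/1076430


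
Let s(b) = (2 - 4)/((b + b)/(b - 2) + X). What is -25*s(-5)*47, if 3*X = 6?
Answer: 8225/12 ≈ 685.42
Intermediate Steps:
X = 2 (X = (⅓)*6 = 2)
s(b) = -2/(2 + 2*b/(-2 + b)) (s(b) = (2 - 4)/((b + b)/(b - 2) + 2) = -2/((2*b)/(-2 + b) + 2) = -2/(2*b/(-2 + b) + 2) = -2/(2 + 2*b/(-2 + b)))
-25*s(-5)*47 = -25*(2 - 1*(-5))/(2*(-1 - 5))*47 = -25*(2 + 5)/(2*(-6))*47 = -25*(-1)*7/(2*6)*47 = -25*(-7/12)*47 = (175/12)*47 = 8225/12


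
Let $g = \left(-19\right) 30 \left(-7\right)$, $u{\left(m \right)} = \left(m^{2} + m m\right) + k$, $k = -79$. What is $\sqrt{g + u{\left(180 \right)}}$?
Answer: $\sqrt{68711} \approx 262.13$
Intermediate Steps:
$u{\left(m \right)} = -79 + 2 m^{2}$ ($u{\left(m \right)} = \left(m^{2} + m m\right) - 79 = \left(m^{2} + m^{2}\right) - 79 = 2 m^{2} - 79 = -79 + 2 m^{2}$)
$g = 3990$ ($g = \left(-570\right) \left(-7\right) = 3990$)
$\sqrt{g + u{\left(180 \right)}} = \sqrt{3990 - \left(79 - 2 \cdot 180^{2}\right)} = \sqrt{3990 + \left(-79 + 2 \cdot 32400\right)} = \sqrt{3990 + \left(-79 + 64800\right)} = \sqrt{3990 + 64721} = \sqrt{68711}$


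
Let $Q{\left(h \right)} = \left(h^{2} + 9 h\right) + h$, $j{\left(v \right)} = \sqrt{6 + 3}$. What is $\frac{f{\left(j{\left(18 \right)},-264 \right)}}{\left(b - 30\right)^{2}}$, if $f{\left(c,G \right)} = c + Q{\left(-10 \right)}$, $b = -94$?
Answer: $\frac{3}{15376} \approx 0.00019511$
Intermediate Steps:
$j{\left(v \right)} = 3$ ($j{\left(v \right)} = \sqrt{9} = 3$)
$Q{\left(h \right)} = h^{2} + 10 h$
$f{\left(c,G \right)} = c$ ($f{\left(c,G \right)} = c - 10 \left(10 - 10\right) = c - 0 = c + 0 = c$)
$\frac{f{\left(j{\left(18 \right)},-264 \right)}}{\left(b - 30\right)^{2}} = \frac{3}{\left(-94 - 30\right)^{2}} = \frac{3}{\left(-124\right)^{2}} = \frac{3}{15376}$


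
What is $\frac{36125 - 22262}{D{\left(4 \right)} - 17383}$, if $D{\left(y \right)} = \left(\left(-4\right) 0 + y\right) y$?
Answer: $- \frac{4621}{5789} \approx -0.79824$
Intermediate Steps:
$D{\left(y \right)} = y^{2}$ ($D{\left(y \right)} = \left(0 + y\right) y = y y = y^{2}$)
$\frac{36125 - 22262}{D{\left(4 \right)} - 17383} = \frac{36125 - 22262}{4^{2} - 17383} = \frac{13863}{16 - 17383} = \frac{13863}{-17367} = 13863 \left(- \frac{1}{17367}\right) = - \frac{4621}{5789}$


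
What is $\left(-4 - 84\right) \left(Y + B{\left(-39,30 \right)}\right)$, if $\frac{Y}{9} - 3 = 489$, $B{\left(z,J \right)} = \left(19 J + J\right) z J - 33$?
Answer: $61389240$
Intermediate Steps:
$B{\left(z,J \right)} = -33 + 20 z J^{2}$ ($B{\left(z,J \right)} = 20 J z J - 33 = 20 z J^{2} - 33 = -33 + 20 z J^{2}$)
$Y = 4428$ ($Y = 27 + 9 \cdot 489 = 27 + 4401 = 4428$)
$\left(-4 - 84\right) \left(Y + B{\left(-39,30 \right)}\right) = \left(-4 - 84\right) \left(4428 + \left(-33 + 20 \left(-39\right) 30^{2}\right)\right) = \left(-4 - 84\right) \left(4428 + \left(-33 + 20 \left(-39\right) 900\right)\right) = - 88 \left(4428 - 702033\right) = \left(-88\right) \left(-697605\right) = 61389240$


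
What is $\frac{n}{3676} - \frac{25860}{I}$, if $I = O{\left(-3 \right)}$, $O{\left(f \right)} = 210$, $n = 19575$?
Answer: $- \frac{3031687}{25732} \approx -117.82$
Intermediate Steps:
$I = 210$
$\frac{n}{3676} - \frac{25860}{I} = \frac{19575}{3676} - \frac{25860}{210} = 19575 \cdot \frac{1}{3676} - \frac{862}{7} = \frac{19575}{3676} - \frac{862}{7} = - \frac{3031687}{25732}$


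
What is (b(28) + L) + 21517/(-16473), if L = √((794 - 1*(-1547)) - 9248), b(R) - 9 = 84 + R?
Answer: 1971716/16473 + I*√6907 ≈ 119.69 + 83.108*I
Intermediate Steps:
b(R) = 93 + R (b(R) = 9 + (84 + R) = 93 + R)
L = I*√6907 (L = √((794 + 1547) - 9248) = √(2341 - 9248) = √(-6907) = I*√6907 ≈ 83.108*I)
(b(28) + L) + 21517/(-16473) = ((93 + 28) + I*√6907) + 21517/(-16473) = (121 + I*√6907) + 21517*(-1/16473) = (121 + I*√6907) - 21517/16473 = 1971716/16473 + I*√6907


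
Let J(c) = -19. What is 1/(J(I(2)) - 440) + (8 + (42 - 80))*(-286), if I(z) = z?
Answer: 3938219/459 ≈ 8580.0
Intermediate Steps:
1/(J(I(2)) - 440) + (8 + (42 - 80))*(-286) = 1/(-19 - 440) + (8 + (42 - 80))*(-286) = 1/(-459) + (8 - 38)*(-286) = -1/459 - 30*(-286) = -1/459 + 8580 = 3938219/459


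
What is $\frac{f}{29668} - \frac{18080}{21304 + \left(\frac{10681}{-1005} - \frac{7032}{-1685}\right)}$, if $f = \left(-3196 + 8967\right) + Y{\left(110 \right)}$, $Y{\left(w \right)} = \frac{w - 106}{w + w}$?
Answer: $- \frac{154046743641039}{235400007044290} \approx -0.6544$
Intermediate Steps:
$Y{\left(w \right)} = \frac{-106 + w}{2 w}$
$f = \frac{317406}{55}$ ($f = \left(-3196 + 8967\right) + \frac{-106 + 110}{2 \cdot 110} = 5771 + \frac{1}{2} \cdot \frac{1}{110} \cdot 4 = 5771 + \frac{1}{55} = \frac{317406}{55} \approx 5771.0$)
$\frac{f}{29668} - \frac{18080}{21304 + \left(\frac{10681}{-1005} - \frac{7032}{-1685}\right)} = \frac{317406}{55 \cdot 29668} - \frac{18080}{21304 + \left(\frac{10681}{-1005} - \frac{7032}{-1685}\right)} = \frac{317406}{55} \cdot \frac{1}{29668} - \frac{18080}{21304 + \left(10681 \left(- \frac{1}{1005}\right) - - \frac{7032}{1685}\right)} = \frac{158703}{815870} - \frac{18080}{21304 + \left(- \frac{10681}{1005} + \frac{7032}{1685}\right)} = \frac{158703}{815870} - \frac{18080}{21304 - \frac{437213}{67737}} = \frac{158703}{815870} - \frac{18080}{\frac{1442631835}{67737}} = \frac{158703}{815870} - \frac{244936992}{288526367} = - \frac{154046743641039}{235400007044290}$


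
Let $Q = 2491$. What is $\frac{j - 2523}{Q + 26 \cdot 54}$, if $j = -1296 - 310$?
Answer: $- \frac{4129}{3895} \approx -1.0601$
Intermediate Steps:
$j = -1606$ ($j = -1296 - 310 = -1606$)
$\frac{j - 2523}{Q + 26 \cdot 54} = \frac{-1606 - 2523}{2491 + 26 \cdot 54} = - \frac{4129}{2491 + 1404} = - \frac{4129}{3895}$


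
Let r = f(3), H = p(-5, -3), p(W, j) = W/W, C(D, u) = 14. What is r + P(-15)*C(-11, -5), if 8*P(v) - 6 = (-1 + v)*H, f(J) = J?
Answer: -29/2 ≈ -14.500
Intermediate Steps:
p(W, j) = 1
H = 1
r = 3
P(v) = 5/8 + v/8 (P(v) = 3/4 + ((-1 + v)*1)/8 = 3/4 + (-1 + v)/8 = 3/4 + (-1/8 + v/8) = 5/8 + v/8)
r + P(-15)*C(-11, -5) = 3 + (5/8 + (1/8)*(-15))*14 = 3 + (5/8 - 15/8)*14 = 3 - 5/4*14 = 3 - 35/2 = -29/2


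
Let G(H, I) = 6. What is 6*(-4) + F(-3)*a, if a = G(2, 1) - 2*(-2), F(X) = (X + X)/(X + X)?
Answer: -14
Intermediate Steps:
F(X) = 1 (F(X) = (2*X)/((2*X)) = (2*X)*(1/(2*X)) = 1)
a = 10 (a = 6 - 2*(-2) = 6 + 4 = 10)
6*(-4) + F(-3)*a = 6*(-4) + 1*10 = -24 + 10 = -14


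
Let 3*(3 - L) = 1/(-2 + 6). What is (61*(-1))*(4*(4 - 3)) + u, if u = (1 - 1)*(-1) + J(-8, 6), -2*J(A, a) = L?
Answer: -5891/24 ≈ -245.46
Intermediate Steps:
L = 35/12 (L = 3 - 1/(3*(-2 + 6)) = 3 - ⅓/4 = 3 - ⅓*¼ = 3 - 1/12 = 35/12 ≈ 2.9167)
J(A, a) = -35/24 (J(A, a) = -½*35/12 = -35/24)
u = -35/24 (u = (1 - 1)*(-1) - 35/24 = 0*(-1) - 35/24 = 0 - 35/24 = -35/24 ≈ -1.4583)
(61*(-1))*(4*(4 - 3)) + u = (61*(-1))*(4*(4 - 3)) - 35/24 = -244 - 35/24 = -5891/24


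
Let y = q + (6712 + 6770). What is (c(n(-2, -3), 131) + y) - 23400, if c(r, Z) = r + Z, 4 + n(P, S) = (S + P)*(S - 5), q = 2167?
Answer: -7584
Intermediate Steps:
n(P, S) = -4 + (-5 + S)*(P + S) (n(P, S) = -4 + (S + P)*(S - 5) = -4 + (P + S)*(-5 + S) = -4 + (-5 + S)*(P + S))
c(r, Z) = Z + r
y = 15649 (y = 2167 + (6712 + 6770) = 2167 + 13482 = 15649)
(c(n(-2, -3), 131) + y) - 23400 = ((131 + (-4 + (-3)**2 - 5*(-2) - 5*(-3) - 2*(-3))) + 15649) - 23400 = ((131 + (-4 + 9 + 10 + 15 + 6)) + 15649) - 23400 = ((131 + 36) + 15649) - 23400 = (167 + 15649) - 23400 = 15816 - 23400 = -7584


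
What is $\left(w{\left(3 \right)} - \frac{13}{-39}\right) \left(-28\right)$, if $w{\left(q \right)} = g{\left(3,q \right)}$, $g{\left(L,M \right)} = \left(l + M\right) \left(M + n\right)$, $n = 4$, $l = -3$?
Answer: $- \frac{28}{3} \approx -9.3333$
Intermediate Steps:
$g{\left(L,M \right)} = \left(-3 + M\right) \left(4 + M\right)$ ($g{\left(L,M \right)} = \left(-3 + M\right) \left(M + 4\right) = \left(-3 + M\right) \left(4 + M\right)$)
$w{\left(q \right)} = -12 + q + q^{2}$
$\left(w{\left(3 \right)} - \frac{13}{-39}\right) \left(-28\right) = \left(\left(-12 + 3 + 3^{2}\right) - \frac{13}{-39}\right) \left(-28\right) = \left(\left(-12 + 3 + 9\right) - - \frac{1}{3}\right) \left(-28\right) = \left(0 + \frac{1}{3}\right) \left(-28\right) = \frac{1}{3} \left(-28\right) = - \frac{28}{3}$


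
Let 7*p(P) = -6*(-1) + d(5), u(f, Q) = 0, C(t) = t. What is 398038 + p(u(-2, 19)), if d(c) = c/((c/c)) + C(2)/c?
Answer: 13931387/35 ≈ 3.9804e+5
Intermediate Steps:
d(c) = c + 2/c (d(c) = c/((c/c)) + 2/c = c/1 + 2/c = c*1 + 2/c = c + 2/c)
p(P) = 57/35 (p(P) = (-6*(-1) + (5 + 2/5))/7 = (6 + (5 + 2*(1/5)))/7 = (6 + (5 + 2/5))/7 = (6 + 27/5)/7 = (1/7)*(57/5) = 57/35)
398038 + p(u(-2, 19)) = 398038 + 57/35 = 13931387/35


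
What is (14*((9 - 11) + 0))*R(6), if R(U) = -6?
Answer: 168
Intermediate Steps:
(14*((9 - 11) + 0))*R(6) = (14*((9 - 11) + 0))*(-6) = (14*(-2 + 0))*(-6) = (14*(-2))*(-6) = -28*(-6) = 168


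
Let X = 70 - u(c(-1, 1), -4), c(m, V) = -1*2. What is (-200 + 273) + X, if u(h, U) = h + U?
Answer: 149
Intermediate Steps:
c(m, V) = -2
u(h, U) = U + h
X = 76 (X = 70 - (-4 - 2) = 70 - 1*(-6) = 70 + 6 = 76)
(-200 + 273) + X = (-200 + 273) + 76 = 73 + 76 = 149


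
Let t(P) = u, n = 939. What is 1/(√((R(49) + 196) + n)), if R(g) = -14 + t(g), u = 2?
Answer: √1123/1123 ≈ 0.029841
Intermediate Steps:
t(P) = 2
R(g) = -12 (R(g) = -14 + 2 = -12)
1/(√((R(49) + 196) + n)) = 1/(√((-12 + 196) + 939)) = 1/(√(184 + 939)) = 1/(√1123) = √1123/1123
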